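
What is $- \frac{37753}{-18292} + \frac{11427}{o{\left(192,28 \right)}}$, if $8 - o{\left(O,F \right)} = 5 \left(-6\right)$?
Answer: $\frac{105228649}{347548} \approx 302.77$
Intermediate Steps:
$o{\left(O,F \right)} = 38$ ($o{\left(O,F \right)} = 8 - 5 \left(-6\right) = 8 - -30 = 8 + 30 = 38$)
$- \frac{37753}{-18292} + \frac{11427}{o{\left(192,28 \right)}} = - \frac{37753}{-18292} + \frac{11427}{38} = \left(-37753\right) \left(- \frac{1}{18292}\right) + 11427 \cdot \frac{1}{38} = \frac{37753}{18292} + \frac{11427}{38} = \frac{105228649}{347548}$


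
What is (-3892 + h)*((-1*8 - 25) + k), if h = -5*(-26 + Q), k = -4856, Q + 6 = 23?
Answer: 18807983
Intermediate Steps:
Q = 17 (Q = -6 + 23 = 17)
h = 45 (h = -5*(-26 + 17) = -5*(-9) = 45)
(-3892 + h)*((-1*8 - 25) + k) = (-3892 + 45)*((-1*8 - 25) - 4856) = -3847*((-8 - 25) - 4856) = -3847*(-33 - 4856) = -3847*(-4889) = 18807983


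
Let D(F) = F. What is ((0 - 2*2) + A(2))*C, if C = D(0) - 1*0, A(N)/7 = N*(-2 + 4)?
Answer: 0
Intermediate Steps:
A(N) = 14*N (A(N) = 7*(N*(-2 + 4)) = 7*(N*2) = 7*(2*N) = 14*N)
C = 0 (C = 0 - 1*0 = 0 + 0 = 0)
((0 - 2*2) + A(2))*C = ((0 - 2*2) + 14*2)*0 = ((0 - 4) + 28)*0 = (-4 + 28)*0 = 24*0 = 0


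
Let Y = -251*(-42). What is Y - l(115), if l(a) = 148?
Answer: 10394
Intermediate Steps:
Y = 10542
Y - l(115) = 10542 - 1*148 = 10542 - 148 = 10394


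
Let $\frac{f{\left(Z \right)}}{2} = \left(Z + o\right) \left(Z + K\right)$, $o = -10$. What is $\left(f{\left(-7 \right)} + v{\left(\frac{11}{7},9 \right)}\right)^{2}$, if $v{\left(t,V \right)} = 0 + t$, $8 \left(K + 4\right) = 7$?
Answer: $\frac{93760489}{784} \approx 1.1959 \cdot 10^{5}$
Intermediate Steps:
$K = - \frac{25}{8}$ ($K = -4 + \frac{1}{8} \cdot 7 = -4 + \frac{7}{8} = - \frac{25}{8} \approx -3.125$)
$f{\left(Z \right)} = 2 \left(-10 + Z\right) \left(- \frac{25}{8} + Z\right)$ ($f{\left(Z \right)} = 2 \left(Z - 10\right) \left(Z - \frac{25}{8}\right) = 2 \left(-10 + Z\right) \left(- \frac{25}{8} + Z\right)$)
$v{\left(t,V \right)} = t$
$\left(f{\left(-7 \right)} + v{\left(\frac{11}{7},9 \right)}\right)^{2} = \left(\left(\frac{125}{2} + 2 \left(-7\right)^{2} - - \frac{735}{4}\right) + \frac{11}{7}\right)^{2} = \left(\left(\frac{125}{2} + 2 \cdot 49 + \frac{735}{4}\right) + 11 \cdot \frac{1}{7}\right)^{2} = \left(\left(\frac{125}{2} + 98 + \frac{735}{4}\right) + \frac{11}{7}\right)^{2} = \left(\frac{1377}{4} + \frac{11}{7}\right)^{2} = \left(\frac{9683}{28}\right)^{2} = \frac{93760489}{784}$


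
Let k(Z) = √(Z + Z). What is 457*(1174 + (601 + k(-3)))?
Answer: 811175 + 457*I*√6 ≈ 8.1118e+5 + 1119.4*I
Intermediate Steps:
k(Z) = √2*√Z (k(Z) = √(2*Z) = √2*√Z)
457*(1174 + (601 + k(-3))) = 457*(1174 + (601 + √2*√(-3))) = 457*(1174 + (601 + √2*(I*√3))) = 457*(1174 + (601 + I*√6)) = 457*(1775 + I*√6) = 811175 + 457*I*√6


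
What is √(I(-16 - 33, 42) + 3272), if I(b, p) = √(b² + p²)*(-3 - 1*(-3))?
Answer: 2*√818 ≈ 57.201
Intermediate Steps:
I(b, p) = 0 (I(b, p) = √(b² + p²)*(-3 + 3) = √(b² + p²)*0 = 0)
√(I(-16 - 33, 42) + 3272) = √(0 + 3272) = √3272 = 2*√818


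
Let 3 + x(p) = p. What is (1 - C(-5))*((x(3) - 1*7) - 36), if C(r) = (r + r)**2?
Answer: 4257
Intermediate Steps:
C(r) = 4*r**2 (C(r) = (2*r)**2 = 4*r**2)
x(p) = -3 + p
(1 - C(-5))*((x(3) - 1*7) - 36) = (1 - 4*(-5)**2)*(((-3 + 3) - 1*7) - 36) = (1 - 4*25)*((0 - 7) - 36) = (1 - 1*100)*(-7 - 36) = (1 - 100)*(-43) = -99*(-43) = 4257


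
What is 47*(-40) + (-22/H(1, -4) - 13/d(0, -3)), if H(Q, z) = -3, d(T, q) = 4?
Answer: -22511/12 ≈ -1875.9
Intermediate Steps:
47*(-40) + (-22/H(1, -4) - 13/d(0, -3)) = 47*(-40) + (-22/(-3) - 13/4) = -1880 + (-22*(-⅓) - 13*¼) = -1880 + (22/3 - 13/4) = -1880 + 49/12 = -22511/12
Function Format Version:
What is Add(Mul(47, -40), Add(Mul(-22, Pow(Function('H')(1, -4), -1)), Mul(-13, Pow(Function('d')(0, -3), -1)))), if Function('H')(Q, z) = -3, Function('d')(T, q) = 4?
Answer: Rational(-22511, 12) ≈ -1875.9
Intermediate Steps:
Add(Mul(47, -40), Add(Mul(-22, Pow(Function('H')(1, -4), -1)), Mul(-13, Pow(Function('d')(0, -3), -1)))) = Add(Mul(47, -40), Add(Mul(-22, Pow(-3, -1)), Mul(-13, Pow(4, -1)))) = Add(-1880, Add(Mul(-22, Rational(-1, 3)), Mul(-13, Rational(1, 4)))) = Add(-1880, Add(Rational(22, 3), Rational(-13, 4))) = Add(-1880, Rational(49, 12)) = Rational(-22511, 12)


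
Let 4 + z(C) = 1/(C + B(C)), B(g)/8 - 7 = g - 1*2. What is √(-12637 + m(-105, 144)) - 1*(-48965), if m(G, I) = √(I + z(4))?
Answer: 48965 + √(-18247828 + 38*√202179)/38 ≈ 48965.0 + 112.36*I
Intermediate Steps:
B(g) = 40 + 8*g (B(g) = 56 + 8*(g - 1*2) = 56 + 8*(g - 2) = 56 + 8*(-2 + g) = 56 + (-16 + 8*g) = 40 + 8*g)
z(C) = -4 + 1/(40 + 9*C) (z(C) = -4 + 1/(C + (40 + 8*C)) = -4 + 1/(40 + 9*C))
m(G, I) = √(-303/76 + I) (m(G, I) = √(I + 3*(-53 - 12*4)/(40 + 9*4)) = √(I + 3*(-53 - 48)/(40 + 36)) = √(I + 3*(-101)/76) = √(I + 3*(1/76)*(-101)) = √(I - 303/76) = √(-303/76 + I))
√(-12637 + m(-105, 144)) - 1*(-48965) = √(-12637 + √(-5757 + 1444*144)/38) - 1*(-48965) = √(-12637 + √(-5757 + 207936)/38) + 48965 = √(-12637 + √202179/38) + 48965 = 48965 + √(-12637 + √202179/38)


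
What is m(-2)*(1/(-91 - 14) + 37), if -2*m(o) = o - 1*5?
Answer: 1942/15 ≈ 129.47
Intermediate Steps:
m(o) = 5/2 - o/2 (m(o) = -(o - 1*5)/2 = -(o - 5)/2 = -(-5 + o)/2 = 5/2 - o/2)
m(-2)*(1/(-91 - 14) + 37) = (5/2 - ½*(-2))*(1/(-91 - 14) + 37) = (5/2 + 1)*(1/(-105) + 37) = 7*(-1/105 + 37)/2 = (7/2)*(3884/105) = 1942/15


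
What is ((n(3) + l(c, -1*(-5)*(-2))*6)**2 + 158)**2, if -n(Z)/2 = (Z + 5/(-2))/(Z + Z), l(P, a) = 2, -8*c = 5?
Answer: 115111441/1296 ≈ 88821.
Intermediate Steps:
c = -5/8 (c = -1/8*5 = -5/8 ≈ -0.62500)
n(Z) = -(-5/2 + Z)/Z (n(Z) = -2*(Z + 5/(-2))/(Z + Z) = -2*(Z + 5*(-1/2))/(2*Z) = -2*(Z - 5/2)*1/(2*Z) = -2*(-5/2 + Z)*1/(2*Z) = -(-5/2 + Z)/Z)
((n(3) + l(c, -1*(-5)*(-2))*6)**2 + 158)**2 = (((5/2 - 1*3)/3 + 2*6)**2 + 158)**2 = (((5/2 - 3)/3 + 12)**2 + 158)**2 = (((1/3)*(-1/2) + 12)**2 + 158)**2 = ((-1/6 + 12)**2 + 158)**2 = ((71/6)**2 + 158)**2 = (5041/36 + 158)**2 = (10729/36)**2 = 115111441/1296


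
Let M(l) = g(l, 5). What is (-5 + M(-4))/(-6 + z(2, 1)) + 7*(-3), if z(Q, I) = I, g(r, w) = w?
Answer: -21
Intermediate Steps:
M(l) = 5
(-5 + M(-4))/(-6 + z(2, 1)) + 7*(-3) = (-5 + 5)/(-6 + 1) + 7*(-3) = 0/(-5) - 21 = 0*(-1/5) - 21 = 0 - 21 = -21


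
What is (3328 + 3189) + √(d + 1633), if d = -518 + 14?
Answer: 6517 + √1129 ≈ 6550.6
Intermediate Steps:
d = -504
(3328 + 3189) + √(d + 1633) = (3328 + 3189) + √(-504 + 1633) = 6517 + √1129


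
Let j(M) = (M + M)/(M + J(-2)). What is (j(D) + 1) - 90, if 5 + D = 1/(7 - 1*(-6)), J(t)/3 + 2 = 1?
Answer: -9039/103 ≈ -87.757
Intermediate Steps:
J(t) = -3 (J(t) = -6 + 3*1 = -6 + 3 = -3)
D = -64/13 (D = -5 + 1/(7 - 1*(-6)) = -5 + 1/(7 + 6) = -5 + 1/13 = -64/13 ≈ -4.9231)
j(M) = 2*M/(-3 + M) (j(M) = (M + M)/(M - 3) = (2*M)/(-3 + M) = 2*M/(-3 + M))
(j(D) + 1) - 90 = (2*(-64/13)/(-3 - 64/13) + 1) - 90 = (2*(-64/13)/(-103/13) + 1) - 90 = (2*(-64/13)*(-13/103) + 1) - 90 = (128/103 + 1) - 90 = 231/103 - 90 = -9039/103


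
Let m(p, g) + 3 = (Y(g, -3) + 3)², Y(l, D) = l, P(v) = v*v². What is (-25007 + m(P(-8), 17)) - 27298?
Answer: -51908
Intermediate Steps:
P(v) = v³
m(p, g) = -3 + (3 + g)² (m(p, g) = -3 + (g + 3)² = -3 + (3 + g)²)
(-25007 + m(P(-8), 17)) - 27298 = (-25007 + (-3 + (3 + 17)²)) - 27298 = (-25007 + (-3 + 20²)) - 27298 = (-25007 + (-3 + 400)) - 27298 = (-25007 + 397) - 27298 = -24610 - 27298 = -51908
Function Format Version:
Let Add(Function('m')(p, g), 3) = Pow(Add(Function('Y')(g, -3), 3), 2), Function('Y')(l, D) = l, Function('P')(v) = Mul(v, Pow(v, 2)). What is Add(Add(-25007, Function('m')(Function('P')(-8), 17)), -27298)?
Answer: -51908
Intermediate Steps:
Function('P')(v) = Pow(v, 3)
Function('m')(p, g) = Add(-3, Pow(Add(3, g), 2)) (Function('m')(p, g) = Add(-3, Pow(Add(g, 3), 2)) = Add(-3, Pow(Add(3, g), 2)))
Add(Add(-25007, Function('m')(Function('P')(-8), 17)), -27298) = Add(Add(-25007, Add(-3, Pow(Add(3, 17), 2))), -27298) = Add(Add(-25007, Add(-3, Pow(20, 2))), -27298) = Add(Add(-25007, Add(-3, 400)), -27298) = Add(Add(-25007, 397), -27298) = Add(-24610, -27298) = -51908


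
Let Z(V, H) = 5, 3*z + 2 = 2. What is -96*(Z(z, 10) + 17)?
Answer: -2112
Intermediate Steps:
z = 0 (z = -2/3 + (1/3)*2 = -2/3 + 2/3 = 0)
-96*(Z(z, 10) + 17) = -96*(5 + 17) = -96*22 = -2112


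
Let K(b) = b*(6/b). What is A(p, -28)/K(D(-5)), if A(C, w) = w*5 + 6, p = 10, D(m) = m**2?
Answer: -67/3 ≈ -22.333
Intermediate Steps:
K(b) = 6
A(C, w) = 6 + 5*w (A(C, w) = 5*w + 6 = 6 + 5*w)
A(p, -28)/K(D(-5)) = (6 + 5*(-28))/6 = (6 - 140)*(1/6) = -134*1/6 = -67/3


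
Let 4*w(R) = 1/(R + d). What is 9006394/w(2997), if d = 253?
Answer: 117083122000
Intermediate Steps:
w(R) = 1/(4*(253 + R)) (w(R) = 1/(4*(R + 253)) = 1/(4*(253 + R)))
9006394/w(2997) = 9006394/((1/(4*(253 + 2997)))) = 9006394/(((1/4)/3250)) = 9006394/(((1/4)*(1/3250))) = 9006394/(1/13000) = 9006394*13000 = 117083122000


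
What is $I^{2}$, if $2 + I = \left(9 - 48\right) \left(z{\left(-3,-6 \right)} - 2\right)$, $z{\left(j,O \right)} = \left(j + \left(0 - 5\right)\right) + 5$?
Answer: $37249$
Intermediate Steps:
$z{\left(j,O \right)} = j$ ($z{\left(j,O \right)} = \left(j - 5\right) + 5 = \left(-5 + j\right) + 5 = j$)
$I = 193$ ($I = -2 + \left(9 - 48\right) \left(-3 - 2\right) = -2 - -195 = -2 + 195 = 193$)
$I^{2} = 193^{2} = 37249$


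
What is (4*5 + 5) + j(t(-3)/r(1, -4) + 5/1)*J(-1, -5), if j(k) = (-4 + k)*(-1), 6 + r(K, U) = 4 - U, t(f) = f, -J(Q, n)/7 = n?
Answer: 85/2 ≈ 42.500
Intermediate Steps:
J(Q, n) = -7*n
r(K, U) = -2 - U (r(K, U) = -6 + (4 - U) = -2 - U)
j(k) = 4 - k
(4*5 + 5) + j(t(-3)/r(1, -4) + 5/1)*J(-1, -5) = (4*5 + 5) + (4 - (-3/(-2 - 1*(-4)) + 5/1))*(-7*(-5)) = (20 + 5) + (4 - (-3/(-2 + 4) + 5*1))*35 = 25 + (4 - (-3/2 + 5))*35 = 25 + (4 - 1*7/2)*35 = 25 + (4 - 7/2)*35 = 25 + (½)*35 = 25 + 35/2 = 85/2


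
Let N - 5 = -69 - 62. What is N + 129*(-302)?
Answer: -39084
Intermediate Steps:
N = -126 (N = 5 + (-69 - 62) = 5 - 131 = -126)
N + 129*(-302) = -126 + 129*(-302) = -126 - 38958 = -39084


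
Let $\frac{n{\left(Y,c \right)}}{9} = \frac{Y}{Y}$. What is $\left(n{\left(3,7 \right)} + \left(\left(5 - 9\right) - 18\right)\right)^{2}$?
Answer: $169$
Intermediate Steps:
$n{\left(Y,c \right)} = 9$ ($n{\left(Y,c \right)} = 9 \frac{Y}{Y} = 9 \cdot 1 = 9$)
$\left(n{\left(3,7 \right)} + \left(\left(5 - 9\right) - 18\right)\right)^{2} = \left(9 + \left(\left(5 - 9\right) - 18\right)\right)^{2} = \left(9 - 22\right)^{2} = \left(-13\right)^{2} = 169$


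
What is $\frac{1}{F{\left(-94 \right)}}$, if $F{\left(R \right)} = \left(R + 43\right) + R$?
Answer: $- \frac{1}{145} \approx -0.0068966$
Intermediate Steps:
$F{\left(R \right)} = 43 + 2 R$ ($F{\left(R \right)} = \left(43 + R\right) + R = 43 + 2 R$)
$\frac{1}{F{\left(-94 \right)}} = \frac{1}{43 + 2 \left(-94\right)} = \frac{1}{43 - 188} = \frac{1}{-145} = - \frac{1}{145}$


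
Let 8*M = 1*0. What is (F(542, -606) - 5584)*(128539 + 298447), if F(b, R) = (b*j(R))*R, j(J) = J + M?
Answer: 84985725547408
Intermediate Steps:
M = 0 (M = (1*0)/8 = (⅛)*0 = 0)
j(J) = J (j(J) = J + 0 = J)
F(b, R) = b*R² (F(b, R) = (b*R)*R = (R*b)*R = b*R²)
(F(542, -606) - 5584)*(128539 + 298447) = (542*(-606)² - 5584)*(128539 + 298447) = (542*367236 - 5584)*426986 = (199041912 - 5584)*426986 = 199036328*426986 = 84985725547408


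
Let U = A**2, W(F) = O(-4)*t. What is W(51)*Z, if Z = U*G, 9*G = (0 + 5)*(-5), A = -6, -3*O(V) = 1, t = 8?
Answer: 800/3 ≈ 266.67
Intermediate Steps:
O(V) = -1/3 (O(V) = -1/3*1 = -1/3)
W(F) = -8/3 (W(F) = -1/3*8 = -8/3)
G = -25/9 (G = ((0 + 5)*(-5))/9 = (5*(-5))/9 = (1/9)*(-25) = -25/9 ≈ -2.7778)
U = 36 (U = (-6)**2 = 36)
Z = -100 (Z = 36*(-25/9) = -100)
W(51)*Z = -8/3*(-100) = 800/3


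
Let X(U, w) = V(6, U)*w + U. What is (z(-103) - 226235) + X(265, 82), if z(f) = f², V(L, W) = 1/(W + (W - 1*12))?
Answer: -55778458/259 ≈ -2.1536e+5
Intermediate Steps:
V(L, W) = 1/(-12 + 2*W) (V(L, W) = 1/(W + (W - 12)) = 1/(W + (-12 + W)) = 1/(-12 + 2*W))
X(U, w) = U + w/(2*(-6 + U)) (X(U, w) = (1/(2*(-6 + U)))*w + U = w/(2*(-6 + U)) + U = U + w/(2*(-6 + U)))
(z(-103) - 226235) + X(265, 82) = ((-103)² - 226235) + ((½)*82 + 265*(-6 + 265))/(-6 + 265) = (10609 - 226235) + (41 + 265*259)/259 = -215626 + (41 + 68635)/259 = -215626 + (1/259)*68676 = -215626 + 68676/259 = -55778458/259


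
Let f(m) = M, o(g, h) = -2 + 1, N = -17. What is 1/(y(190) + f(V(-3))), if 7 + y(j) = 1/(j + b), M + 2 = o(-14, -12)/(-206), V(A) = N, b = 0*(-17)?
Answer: -9785/87966 ≈ -0.11124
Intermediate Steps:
b = 0
V(A) = -17
o(g, h) = -1
M = -411/206 (M = -2 - 1/(-206) = -2 - 1*(-1/206) = -2 + 1/206 = -411/206 ≈ -1.9951)
y(j) = -7 + 1/j (y(j) = -7 + 1/(j + 0) = -7 + 1/j)
f(m) = -411/206
1/(y(190) + f(V(-3))) = 1/((-7 + 1/190) - 411/206) = 1/(-1329/190 - 411/206) = 1/(-87966/9785) = -9785/87966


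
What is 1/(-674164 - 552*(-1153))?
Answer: -1/37708 ≈ -2.6520e-5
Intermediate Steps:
1/(-674164 - 552*(-1153)) = 1/(-674164 + 636456) = 1/(-37708) = -1/37708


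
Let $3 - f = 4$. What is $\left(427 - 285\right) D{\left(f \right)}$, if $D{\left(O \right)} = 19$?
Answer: $2698$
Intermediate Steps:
$f = -1$ ($f = 3 - 4 = -1$)
$\left(427 - 285\right) D{\left(f \right)} = \left(427 - 285\right) 19 = 142 \cdot 19 = 2698$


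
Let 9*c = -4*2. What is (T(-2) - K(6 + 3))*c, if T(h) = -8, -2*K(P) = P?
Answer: 28/9 ≈ 3.1111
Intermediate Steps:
K(P) = -P/2
c = -8/9 (c = (-4*2)/9 = (⅑)*(-8) = -8/9 ≈ -0.88889)
(T(-2) - K(6 + 3))*c = (-8 - (-1)*(6 + 3)/2)*(-8/9) = (-8 - (-1)*9/2)*(-8/9) = (-8 - 1*(-9/2))*(-8/9) = (-8 + 9/2)*(-8/9) = -7/2*(-8/9) = 28/9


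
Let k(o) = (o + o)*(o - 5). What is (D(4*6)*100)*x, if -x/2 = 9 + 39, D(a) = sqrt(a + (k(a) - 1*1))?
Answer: -9600*sqrt(935) ≈ -2.9355e+5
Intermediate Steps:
k(o) = 2*o*(-5 + o) (k(o) = (2*o)*(-5 + o) = 2*o*(-5 + o))
D(a) = sqrt(-1 + a + 2*a*(-5 + a)) (D(a) = sqrt(a + (2*a*(-5 + a) - 1*1)) = sqrt(a + (2*a*(-5 + a) - 1)) = sqrt(a + (-1 + 2*a*(-5 + a))) = sqrt(-1 + a + 2*a*(-5 + a)))
x = -96 (x = -2*(9 + 39) = -2*48 = -96)
(D(4*6)*100)*x = (sqrt(-1 + 4*6 + 2*(4*6)*(-5 + 4*6))*100)*(-96) = (sqrt(-1 + 24 + 2*24*(-5 + 24))*100)*(-96) = (sqrt(-1 + 24 + 2*24*19)*100)*(-96) = (sqrt(-1 + 24 + 912)*100)*(-96) = (sqrt(935)*100)*(-96) = (100*sqrt(935))*(-96) = -9600*sqrt(935)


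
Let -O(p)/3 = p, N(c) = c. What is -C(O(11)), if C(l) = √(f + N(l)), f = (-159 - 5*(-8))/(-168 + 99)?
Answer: -I*√148902/69 ≈ -5.5924*I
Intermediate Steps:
O(p) = -3*p
f = 119/69 (f = (-159 + 40)/(-69) = -119*(-1/69) = 119/69 ≈ 1.7246)
C(l) = √(119/69 + l)
-C(O(11)) = -√(8211 + 4761*(-3*11))/69 = -√(8211 + 4761*(-33))/69 = -√(8211 - 157113)/69 = -√(-148902)/69 = -I*√148902/69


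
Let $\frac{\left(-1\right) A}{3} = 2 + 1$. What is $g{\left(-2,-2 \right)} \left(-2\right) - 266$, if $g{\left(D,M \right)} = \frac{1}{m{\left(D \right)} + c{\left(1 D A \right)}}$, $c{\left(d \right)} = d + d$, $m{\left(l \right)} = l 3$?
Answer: $- \frac{3991}{15} \approx -266.07$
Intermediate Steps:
$A = -9$ ($A = - 3 \left(2 + 1\right) = \left(-3\right) 3 = -9$)
$m{\left(l \right)} = 3 l$
$c{\left(d \right)} = 2 d$
$g{\left(D,M \right)} = - \frac{1}{15 D}$ ($g{\left(D,M \right)} = \frac{1}{3 D + 2 \cdot 1 D \left(-9\right)} = \frac{1}{3 D + 2 D \left(-9\right)} = \frac{1}{3 D + 2 \left(- 9 D\right)} = \frac{1}{3 D - 18 D} = \frac{1}{\left(-15\right) D} = - \frac{1}{15 D}$)
$g{\left(-2,-2 \right)} \left(-2\right) - 266 = - \frac{1}{15 \left(-2\right)} \left(-2\right) - 266 = \left(- \frac{1}{15}\right) \left(- \frac{1}{2}\right) \left(-2\right) - 266 = \frac{1}{30} \left(-2\right) - 266 = - \frac{1}{15} - 266 = - \frac{3991}{15}$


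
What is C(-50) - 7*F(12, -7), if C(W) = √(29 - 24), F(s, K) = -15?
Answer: 105 + √5 ≈ 107.24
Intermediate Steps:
C(W) = √5
C(-50) - 7*F(12, -7) = √5 - 7*(-15) = √5 - 1*(-105) = √5 + 105 = 105 + √5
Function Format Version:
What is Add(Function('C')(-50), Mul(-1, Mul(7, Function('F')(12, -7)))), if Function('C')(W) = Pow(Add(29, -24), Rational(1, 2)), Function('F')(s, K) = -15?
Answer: Add(105, Pow(5, Rational(1, 2))) ≈ 107.24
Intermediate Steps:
Function('C')(W) = Pow(5, Rational(1, 2))
Add(Function('C')(-50), Mul(-1, Mul(7, Function('F')(12, -7)))) = Add(Pow(5, Rational(1, 2)), Mul(-1, Mul(7, -15))) = Add(Pow(5, Rational(1, 2)), Mul(-1, -105)) = Add(Pow(5, Rational(1, 2)), 105) = Add(105, Pow(5, Rational(1, 2)))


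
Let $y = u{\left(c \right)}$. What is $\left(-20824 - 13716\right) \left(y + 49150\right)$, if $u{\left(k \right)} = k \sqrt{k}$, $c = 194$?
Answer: $-1697641000 - 6700760 \sqrt{194} \approx -1.791 \cdot 10^{9}$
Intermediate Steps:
$u{\left(k \right)} = k^{\frac{3}{2}}$
$y = 194 \sqrt{194}$ ($y = 194^{\frac{3}{2}} = 194 \sqrt{194} \approx 2702.1$)
$\left(-20824 - 13716\right) \left(y + 49150\right) = \left(-20824 - 13716\right) \left(194 \sqrt{194} + 49150\right) = - 34540 \left(49150 + 194 \sqrt{194}\right) = -1697641000 - 6700760 \sqrt{194}$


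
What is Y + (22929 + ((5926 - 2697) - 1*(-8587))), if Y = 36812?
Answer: 71557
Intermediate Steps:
Y + (22929 + ((5926 - 2697) - 1*(-8587))) = 36812 + (22929 + ((5926 - 2697) - 1*(-8587))) = 36812 + (22929 + (3229 + 8587)) = 36812 + (22929 + 11816) = 36812 + 34745 = 71557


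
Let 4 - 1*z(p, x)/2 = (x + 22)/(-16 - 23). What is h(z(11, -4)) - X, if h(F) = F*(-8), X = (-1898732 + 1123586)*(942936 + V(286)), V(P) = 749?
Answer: 9509417488202/13 ≈ 7.3149e+11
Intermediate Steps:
z(p, x) = 356/39 + 2*x/39 (z(p, x) = 8 - 2*(x + 22)/(-16 - 23) = 8 - 2*(22 + x)/(-39) = 8 - 2*(22 + x)*(-1)/39 = 8 - 2*(-22/39 - x/39) = 8 + (44/39 + 2*x/39) = 356/39 + 2*x/39)
X = -731493653010 (X = (-1898732 + 1123586)*(942936 + 749) = -775146*943685 = -731493653010)
h(F) = -8*F
h(z(11, -4)) - X = -8*(356/39 + (2/39)*(-4)) - 1*(-731493653010) = -8*(356/39 - 8/39) + 731493653010 = -8*116/13 + 731493653010 = -928/13 + 731493653010 = 9509417488202/13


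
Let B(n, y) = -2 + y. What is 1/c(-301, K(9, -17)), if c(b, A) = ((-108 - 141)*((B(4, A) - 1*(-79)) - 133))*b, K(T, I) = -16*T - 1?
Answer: -1/15064749 ≈ -6.6380e-8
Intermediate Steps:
K(T, I) = -1 - 16*T
c(b, A) = b*(13944 - 249*A) (c(b, A) = ((-108 - 141)*(((-2 + A) - 1*(-79)) - 133))*b = (-249*(((-2 + A) + 79) - 133))*b = (-249*((77 + A) - 133))*b = (-249*(-56 + A))*b = (13944 - 249*A)*b = b*(13944 - 249*A))
1/c(-301, K(9, -17)) = 1/(249*(-301)*(56 - (-1 - 16*9))) = 1/(249*(-301)*(56 - (-1 - 144))) = 1/(249*(-301)*(56 - 1*(-145))) = 1/(249*(-301)*(56 + 145)) = 1/(249*(-301)*201) = 1/(-15064749) = -1/15064749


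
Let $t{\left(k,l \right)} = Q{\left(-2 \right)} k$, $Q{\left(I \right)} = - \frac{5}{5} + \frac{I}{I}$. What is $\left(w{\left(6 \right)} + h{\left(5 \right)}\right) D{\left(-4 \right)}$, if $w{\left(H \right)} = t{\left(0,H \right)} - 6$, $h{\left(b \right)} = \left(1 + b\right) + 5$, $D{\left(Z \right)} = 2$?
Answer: $10$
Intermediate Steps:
$h{\left(b \right)} = 6 + b$
$Q{\left(I \right)} = 0$ ($Q{\left(I \right)} = \left(-5\right) \frac{1}{5} + 1 = -1 + 1 = 0$)
$t{\left(k,l \right)} = 0$ ($t{\left(k,l \right)} = 0 k = 0$)
$w{\left(H \right)} = -6$ ($w{\left(H \right)} = 0 - 6 = -6$)
$\left(w{\left(6 \right)} + h{\left(5 \right)}\right) D{\left(-4 \right)} = \left(-6 + \left(6 + 5\right)\right) 2 = \left(-6 + 11\right) 2 = 5 \cdot 2 = 10$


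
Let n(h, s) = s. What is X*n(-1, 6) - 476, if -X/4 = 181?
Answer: -4820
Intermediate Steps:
X = -724 (X = -4*181 = -724)
X*n(-1, 6) - 476 = -724*6 - 476 = -4344 - 476 = -4820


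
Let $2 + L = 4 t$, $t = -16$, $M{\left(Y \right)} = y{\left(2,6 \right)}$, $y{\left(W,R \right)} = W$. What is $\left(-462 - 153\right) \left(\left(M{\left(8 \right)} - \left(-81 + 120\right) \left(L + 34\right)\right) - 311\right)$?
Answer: $-577485$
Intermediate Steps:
$M{\left(Y \right)} = 2$
$L = -66$ ($L = -2 + 4 \left(-16\right) = -2 - 64 = -66$)
$\left(-462 - 153\right) \left(\left(M{\left(8 \right)} - \left(-81 + 120\right) \left(L + 34\right)\right) - 311\right) = \left(-462 - 153\right) \left(\left(2 - \left(-81 + 120\right) \left(-66 + 34\right)\right) - 311\right) = - 615 \left(\left(2 - 39 \left(-32\right)\right) - 311\right) = - 615 \left(\left(2 - -1248\right) - 311\right) = - 615 \left(\left(2 + 1248\right) - 311\right) = - 615 \left(1250 - 311\right) = \left(-615\right) 939 = -577485$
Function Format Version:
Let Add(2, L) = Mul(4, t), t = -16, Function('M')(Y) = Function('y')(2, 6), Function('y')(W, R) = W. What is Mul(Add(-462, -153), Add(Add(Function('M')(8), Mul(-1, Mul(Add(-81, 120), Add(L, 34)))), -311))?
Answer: -577485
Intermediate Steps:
Function('M')(Y) = 2
L = -66 (L = Add(-2, Mul(4, -16)) = Add(-2, -64) = -66)
Mul(Add(-462, -153), Add(Add(Function('M')(8), Mul(-1, Mul(Add(-81, 120), Add(L, 34)))), -311)) = Mul(Add(-462, -153), Add(Add(2, Mul(-1, Mul(Add(-81, 120), Add(-66, 34)))), -311)) = Mul(-615, Add(Add(2, Mul(-1, Mul(39, -32))), -311)) = Mul(-615, Add(Add(2, Mul(-1, -1248)), -311)) = Mul(-615, Add(Add(2, 1248), -311)) = Mul(-615, Add(1250, -311)) = Mul(-615, 939) = -577485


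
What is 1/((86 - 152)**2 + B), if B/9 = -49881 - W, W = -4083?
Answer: -1/407826 ≈ -2.4520e-6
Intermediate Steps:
B = -412182 (B = 9*(-49881 - 1*(-4083)) = 9*(-49881 + 4083) = 9*(-45798) = -412182)
1/((86 - 152)**2 + B) = 1/((86 - 152)**2 - 412182) = 1/((-66)**2 - 412182) = 1/(4356 - 412182) = 1/(-407826) = -1/407826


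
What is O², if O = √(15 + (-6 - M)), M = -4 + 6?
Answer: 7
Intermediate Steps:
M = 2
O = √7 (O = √(15 + (-6 - 1*2)) = √(15 + (-6 - 2)) = √(15 - 8) = √7 ≈ 2.6458)
O² = (√7)² = 7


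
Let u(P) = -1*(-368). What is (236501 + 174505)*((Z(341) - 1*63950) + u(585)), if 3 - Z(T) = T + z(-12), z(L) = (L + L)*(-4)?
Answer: -26310960096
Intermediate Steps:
u(P) = 368
z(L) = -8*L (z(L) = (2*L)*(-4) = -8*L)
Z(T) = -93 - T (Z(T) = 3 - (T - 8*(-12)) = 3 - (T + 96) = 3 - (96 + T) = 3 + (-96 - T) = -93 - T)
(236501 + 174505)*((Z(341) - 1*63950) + u(585)) = (236501 + 174505)*(((-93 - 1*341) - 1*63950) + 368) = 411006*(((-93 - 341) - 63950) + 368) = 411006*((-434 - 63950) + 368) = 411006*(-64384 + 368) = 411006*(-64016) = -26310960096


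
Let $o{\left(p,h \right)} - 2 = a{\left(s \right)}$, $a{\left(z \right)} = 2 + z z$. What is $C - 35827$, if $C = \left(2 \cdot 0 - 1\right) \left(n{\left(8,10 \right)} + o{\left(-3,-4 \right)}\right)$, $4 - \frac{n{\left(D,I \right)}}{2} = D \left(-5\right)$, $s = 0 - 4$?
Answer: $-35935$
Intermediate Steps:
$s = -4$ ($s = 0 - 4 = -4$)
$n{\left(D,I \right)} = 8 + 10 D$ ($n{\left(D,I \right)} = 8 - 2 D \left(-5\right) = 8 - 2 \left(- 5 D\right) = 8 + 10 D$)
$a{\left(z \right)} = 2 + z^{2}$
$o{\left(p,h \right)} = 20$ ($o{\left(p,h \right)} = 2 + \left(2 + \left(-4\right)^{2}\right) = 2 + \left(2 + 16\right) = 2 + 18 = 20$)
$C = -108$ ($C = \left(2 \cdot 0 - 1\right) \left(\left(8 + 10 \cdot 8\right) + 20\right) = \left(0 - 1\right) \left(\left(8 + 80\right) + 20\right) = - (88 + 20) = \left(-1\right) 108 = -108$)
$C - 35827 = -108 - 35827 = -35935$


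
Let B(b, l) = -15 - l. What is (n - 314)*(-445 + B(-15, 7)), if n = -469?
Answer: 365661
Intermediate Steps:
(n - 314)*(-445 + B(-15, 7)) = (-469 - 314)*(-445 + (-15 - 1*7)) = -783*(-445 + (-15 - 7)) = -783*(-445 - 22) = -783*(-467) = 365661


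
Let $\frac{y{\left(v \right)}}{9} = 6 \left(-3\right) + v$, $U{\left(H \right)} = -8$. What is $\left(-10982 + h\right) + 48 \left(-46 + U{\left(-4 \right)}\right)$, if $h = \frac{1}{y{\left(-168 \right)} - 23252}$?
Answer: $- \frac{338345525}{24926} \approx -13574.0$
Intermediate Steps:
$y{\left(v \right)} = -162 + 9 v$ ($y{\left(v \right)} = 9 \left(6 \left(-3\right) + v\right) = 9 \left(-18 + v\right) = -162 + 9 v$)
$h = - \frac{1}{24926}$ ($h = \frac{1}{\left(-162 + 9 \left(-168\right)\right) - 23252} = \frac{1}{\left(-162 - 1512\right) - 23252} = \frac{1}{-1674 - 23252} = \frac{1}{-24926} = - \frac{1}{24926} \approx -4.0119 \cdot 10^{-5}$)
$\left(-10982 + h\right) + 48 \left(-46 + U{\left(-4 \right)}\right) = \left(-10982 - \frac{1}{24926}\right) + 48 \left(-46 - 8\right) = - \frac{273737333}{24926} + 48 \left(-54\right) = - \frac{273737333}{24926} - 2592 = - \frac{338345525}{24926}$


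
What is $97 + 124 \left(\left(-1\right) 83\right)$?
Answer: $-10195$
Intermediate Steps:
$97 + 124 \left(\left(-1\right) 83\right) = 97 + 124 \left(-83\right) = 97 - 10292 = -10195$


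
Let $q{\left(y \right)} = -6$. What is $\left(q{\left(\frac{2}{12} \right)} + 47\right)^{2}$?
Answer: $1681$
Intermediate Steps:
$\left(q{\left(\frac{2}{12} \right)} + 47\right)^{2} = \left(-6 + 47\right)^{2} = 41^{2} = 1681$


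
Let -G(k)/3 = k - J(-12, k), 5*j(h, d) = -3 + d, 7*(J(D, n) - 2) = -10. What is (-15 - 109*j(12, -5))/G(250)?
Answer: -5579/26190 ≈ -0.21302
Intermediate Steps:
J(D, n) = 4/7 (J(D, n) = 2 + (1/7)*(-10) = 2 - 10/7 = 4/7)
j(h, d) = -3/5 + d/5 (j(h, d) = (-3 + d)/5 = -3/5 + d/5)
G(k) = 12/7 - 3*k (G(k) = -3*(k - 1*4/7) = -3*(k - 4/7) = -3*(-4/7 + k) = 12/7 - 3*k)
(-15 - 109*j(12, -5))/G(250) = (-15 - 109*(-3/5 + (1/5)*(-5)))/(12/7 - 3*250) = (-15 - 109*(-3/5 - 1))/(12/7 - 750) = (-15 - 109*(-8/5))/(-5238/7) = (-15 + 872/5)*(-7/5238) = (797/5)*(-7/5238) = -5579/26190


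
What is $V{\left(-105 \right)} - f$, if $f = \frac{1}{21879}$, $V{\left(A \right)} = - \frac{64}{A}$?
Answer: $\frac{466717}{765765} \approx 0.60948$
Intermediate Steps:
$f = \frac{1}{21879} \approx 4.5706 \cdot 10^{-5}$
$V{\left(-105 \right)} - f = - \frac{64}{-105} - \frac{1}{21879} = \left(-64\right) \left(- \frac{1}{105}\right) - \frac{1}{21879} = \frac{64}{105} - \frac{1}{21879} = \frac{466717}{765765}$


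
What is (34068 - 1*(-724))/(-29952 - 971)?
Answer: -34792/30923 ≈ -1.1251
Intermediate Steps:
(34068 - 1*(-724))/(-29952 - 971) = (34068 + 724)/(-30923) = 34792*(-1/30923) = -34792/30923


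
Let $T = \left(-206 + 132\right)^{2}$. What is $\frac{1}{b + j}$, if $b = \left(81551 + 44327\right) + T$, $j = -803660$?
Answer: $- \frac{1}{672306} \approx -1.4874 \cdot 10^{-6}$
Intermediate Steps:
$T = 5476$ ($T = \left(-74\right)^{2} = 5476$)
$b = 131354$ ($b = \left(81551 + 44327\right) + 5476 = 125878 + 5476 = 131354$)
$\frac{1}{b + j} = \frac{1}{131354 - 803660} = \frac{1}{-672306} = - \frac{1}{672306}$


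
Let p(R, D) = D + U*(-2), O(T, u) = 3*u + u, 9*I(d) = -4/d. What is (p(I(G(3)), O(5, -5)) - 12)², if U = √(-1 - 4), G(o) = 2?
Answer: 1004 + 128*I*√5 ≈ 1004.0 + 286.22*I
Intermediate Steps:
I(d) = -4/(9*d) (I(d) = (-4/d)/9 = -4/(9*d))
U = I*√5 (U = √(-5) = I*√5 ≈ 2.2361*I)
O(T, u) = 4*u
p(R, D) = D - 2*I*√5 (p(R, D) = D + (I*√5)*(-2) = D - 2*I*√5)
(p(I(G(3)), O(5, -5)) - 12)² = ((4*(-5) - 2*I*√5) - 12)² = ((-20 - 2*I*√5) - 12)² = (-32 - 2*I*√5)²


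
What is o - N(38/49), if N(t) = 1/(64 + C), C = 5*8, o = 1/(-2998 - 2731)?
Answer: -5833/595816 ≈ -0.0097899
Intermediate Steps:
o = -1/5729 (o = 1/(-5729) = -1/5729 ≈ -0.00017455)
C = 40
N(t) = 1/104 (N(t) = 1/(64 + 40) = 1/104)
o - N(38/49) = -1/5729 - 1*1/104 = -1/5729 - 1/104 = -5833/595816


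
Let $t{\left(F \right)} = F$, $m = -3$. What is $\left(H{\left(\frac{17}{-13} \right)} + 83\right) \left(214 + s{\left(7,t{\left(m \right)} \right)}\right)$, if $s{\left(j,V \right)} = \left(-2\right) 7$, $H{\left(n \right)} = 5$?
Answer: $17600$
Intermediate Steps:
$s{\left(j,V \right)} = -14$
$\left(H{\left(\frac{17}{-13} \right)} + 83\right) \left(214 + s{\left(7,t{\left(m \right)} \right)}\right) = \left(5 + 83\right) \left(214 - 14\right) = 88 \cdot 200 = 17600$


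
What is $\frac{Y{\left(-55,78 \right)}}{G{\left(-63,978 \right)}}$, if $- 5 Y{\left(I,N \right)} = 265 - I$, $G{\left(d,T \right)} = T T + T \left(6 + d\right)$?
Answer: $- \frac{32}{450369} \approx -7.1053 \cdot 10^{-5}$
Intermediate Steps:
$G{\left(d,T \right)} = T^{2} + T \left(6 + d\right)$
$Y{\left(I,N \right)} = -53 + \frac{I}{5}$ ($Y{\left(I,N \right)} = - \frac{265 - I}{5} = -53 + \frac{I}{5}$)
$\frac{Y{\left(-55,78 \right)}}{G{\left(-63,978 \right)}} = \frac{-53 + \frac{1}{5} \left(-55\right)}{978 \left(6 + 978 - 63\right)} = \frac{-53 - 11}{978 \cdot 921} = - \frac{64}{900738} = \left(-64\right) \frac{1}{900738} = - \frac{32}{450369}$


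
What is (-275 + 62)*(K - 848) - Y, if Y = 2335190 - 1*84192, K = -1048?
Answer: -1847150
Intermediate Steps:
Y = 2250998 (Y = 2335190 - 84192 = 2250998)
(-275 + 62)*(K - 848) - Y = (-275 + 62)*(-1048 - 848) - 1*2250998 = -213*(-1896) - 2250998 = 403848 - 2250998 = -1847150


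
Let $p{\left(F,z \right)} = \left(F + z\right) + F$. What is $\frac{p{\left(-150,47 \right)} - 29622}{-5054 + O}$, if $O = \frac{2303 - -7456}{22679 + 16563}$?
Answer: $\frac{1172354750}{198319309} \approx 5.9115$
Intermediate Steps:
$O = \frac{9759}{39242}$ ($O = \frac{2303 + 7456}{39242} = 9759 \cdot \frac{1}{39242} = \frac{9759}{39242} \approx 0.24869$)
$p{\left(F,z \right)} = z + 2 F$
$\frac{p{\left(-150,47 \right)} - 29622}{-5054 + O} = \frac{\left(47 + 2 \left(-150\right)\right) - 29622}{-5054 + \frac{9759}{39242}} = \frac{\left(47 - 300\right) - 29622}{- \frac{198319309}{39242}} = \left(-253 - 29622\right) \left(- \frac{39242}{198319309}\right) = \left(-29875\right) \left(- \frac{39242}{198319309}\right) = \frac{1172354750}{198319309}$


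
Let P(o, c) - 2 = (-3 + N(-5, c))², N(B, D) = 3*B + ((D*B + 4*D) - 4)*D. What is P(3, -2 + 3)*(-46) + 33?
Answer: -24393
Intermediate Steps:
N(B, D) = 3*B + D*(-4 + 4*D + B*D) (N(B, D) = 3*B + ((B*D + 4*D) - 4)*D = 3*B + ((4*D + B*D) - 4)*D = 3*B + (-4 + 4*D + B*D)*D = 3*B + D*(-4 + 4*D + B*D))
P(o, c) = 2 + (-18 - c² - 4*c)² (P(o, c) = 2 + (-3 + (-4*c + 3*(-5) + 4*c² - 5*c²))² = 2 + (-3 + (-4*c - 15 + 4*c² - 5*c²))² = 2 + (-3 + (-15 - c² - 4*c))² = 2 + (-18 - c² - 4*c)²)
P(3, -2 + 3)*(-46) + 33 = (2 + (18 + (-2 + 3)² + 4*(-2 + 3))²)*(-46) + 33 = (2 + (18 + 1² + 4*1)²)*(-46) + 33 = (2 + (18 + 1 + 4)²)*(-46) + 33 = (2 + 23²)*(-46) + 33 = (2 + 529)*(-46) + 33 = 531*(-46) + 33 = -24426 + 33 = -24393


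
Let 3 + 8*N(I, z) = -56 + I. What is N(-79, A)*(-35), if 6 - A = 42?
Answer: 2415/4 ≈ 603.75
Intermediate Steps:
A = -36 (A = 6 - 1*42 = 6 - 42 = -36)
N(I, z) = -59/8 + I/8 (N(I, z) = -3/8 + (-56 + I)/8 = -3/8 + (-7 + I/8) = -59/8 + I/8)
N(-79, A)*(-35) = (-59/8 + (1/8)*(-79))*(-35) = (-59/8 - 79/8)*(-35) = -69/4*(-35) = 2415/4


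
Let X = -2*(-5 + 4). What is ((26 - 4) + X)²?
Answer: 576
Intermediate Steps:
X = 2 (X = -2*(-1) = 2)
((26 - 4) + X)² = ((26 - 4) + 2)² = (22 + 2)² = 24² = 576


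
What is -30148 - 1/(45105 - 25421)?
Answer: -593433233/19684 ≈ -30148.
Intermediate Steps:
-30148 - 1/(45105 - 25421) = -30148 - 1/19684 = -593433233/19684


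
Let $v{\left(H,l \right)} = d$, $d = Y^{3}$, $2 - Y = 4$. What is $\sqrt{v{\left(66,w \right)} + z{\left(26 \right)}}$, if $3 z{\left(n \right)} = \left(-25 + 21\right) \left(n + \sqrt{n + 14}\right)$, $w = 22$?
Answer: $\frac{2 \sqrt{-96 - 6 \sqrt{10}}}{3} \approx 7.1484 i$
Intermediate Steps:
$Y = -2$ ($Y = 2 - 4 = -2$)
$d = -8$ ($d = \left(-2\right)^{3} = -8$)
$v{\left(H,l \right)} = -8$
$z{\left(n \right)} = - \frac{4 n}{3} - \frac{4 \sqrt{14 + n}}{3}$ ($z{\left(n \right)} = \frac{\left(-25 + 21\right) \left(n + \sqrt{n + 14}\right)}{3} = \frac{\left(-4\right) \left(n + \sqrt{14 + n}\right)}{3} = \frac{- 4 n - 4 \sqrt{14 + n}}{3} = - \frac{4 n}{3} - \frac{4 \sqrt{14 + n}}{3}$)
$\sqrt{v{\left(66,w \right)} + z{\left(26 \right)}} = \sqrt{-8 - \left(\frac{104}{3} + \frac{4 \sqrt{14 + 26}}{3}\right)} = \sqrt{-8 - \left(\frac{104}{3} + \frac{4 \sqrt{40}}{3}\right)} = \sqrt{-8 - \left(\frac{104}{3} + \frac{4 \cdot 2 \sqrt{10}}{3}\right)} = \sqrt{-8 - \left(\frac{104}{3} + \frac{8 \sqrt{10}}{3}\right)} = \sqrt{- \frac{128}{3} - \frac{8 \sqrt{10}}{3}}$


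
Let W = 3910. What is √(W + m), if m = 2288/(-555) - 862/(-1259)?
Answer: 4*√119209860980385/698745 ≈ 62.503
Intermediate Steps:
m = -2402182/698745 (m = 2288*(-1/555) - 862*(-1/1259) = -2288/555 + 862/1259 = -2402182/698745 ≈ -3.4379)
√(W + m) = √(3910 - 2402182/698745) = √(2729690768/698745) = 4*√119209860980385/698745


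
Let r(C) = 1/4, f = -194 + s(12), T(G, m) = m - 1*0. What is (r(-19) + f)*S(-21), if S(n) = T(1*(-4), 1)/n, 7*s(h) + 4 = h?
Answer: 5393/588 ≈ 9.1718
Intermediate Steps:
s(h) = -4/7 + h/7
T(G, m) = m (T(G, m) = m + 0 = m)
S(n) = 1/n
f = -1350/7 (f = -194 + (-4/7 + (1/7)*12) = -194 + (-4/7 + 12/7) = -194 + 8/7 = -1350/7 ≈ -192.86)
r(C) = 1/4
(r(-19) + f)*S(-21) = (1/4 - 1350/7)/(-21) = -5393/28*(-1/21) = 5393/588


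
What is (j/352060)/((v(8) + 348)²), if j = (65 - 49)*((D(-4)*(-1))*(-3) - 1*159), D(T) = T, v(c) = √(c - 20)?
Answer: 57*I/(88015*(-10091*I + 116*√3)) ≈ -6.4152e-8 + 1.2773e-9*I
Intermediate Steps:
v(c) = √(-20 + c)
j = -2736 (j = (65 - 49)*(-4*(-1)*(-3) - 1*159) = 16*(4*(-3) - 159) = 16*(-12 - 159) = 16*(-171) = -2736)
(j/352060)/((v(8) + 348)²) = (-2736/352060)/((√(-20 + 8) + 348)²) = (-2736*1/352060)/((√(-12) + 348)²) = -684/(88015*(2*I*√3 + 348)²) = -684/(88015*(348 + 2*I*√3)²)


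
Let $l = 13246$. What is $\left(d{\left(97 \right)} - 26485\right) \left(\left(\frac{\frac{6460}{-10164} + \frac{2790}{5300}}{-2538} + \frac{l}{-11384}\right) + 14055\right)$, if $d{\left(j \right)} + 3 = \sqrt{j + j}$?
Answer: $- \frac{5878552482521404828}{15791607315} + \frac{34177630712333749 \sqrt{194}}{2431907526510} \approx -3.7206 \cdot 10^{8}$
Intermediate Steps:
$d{\left(j \right)} = -3 + \sqrt{2} \sqrt{j}$ ($d{\left(j \right)} = -3 + \sqrt{j + j} = -3 + \sqrt{2 j} = -3 + \sqrt{2} \sqrt{j}$)
$\left(d{\left(97 \right)} - 26485\right) \left(\left(\frac{\frac{6460}{-10164} + \frac{2790}{5300}}{-2538} + \frac{l}{-11384}\right) + 14055\right) = \left(\left(-3 + \sqrt{2} \sqrt{97}\right) - 26485\right) \left(\left(\frac{\frac{6460}{-10164} + \frac{2790}{5300}}{-2538} + \frac{13246}{-11384}\right) + 14055\right) = \left(\left(-3 + \sqrt{194}\right) - 26485\right) \left(\left(\left(6460 \left(- \frac{1}{10164}\right) + 2790 \cdot \frac{1}{5300}\right) \left(- \frac{1}{2538}\right) + 13246 \left(- \frac{1}{11384}\right)\right) + 14055\right) = \left(-26488 + \sqrt{194}\right) \left(\left(\left(- \frac{1615}{2541} + \frac{279}{530}\right) \left(- \frac{1}{2538}\right) - \frac{6623}{5692}\right) + 14055\right) = \left(-26488 + \sqrt{194}\right) \left(\left(\left(- \frac{147011}{1346730}\right) \left(- \frac{1}{2538}\right) - \frac{6623}{5692}\right) + 14055\right) = \left(-26488 + \sqrt{194}\right) \left(\left(\frac{147011}{3418000740} - \frac{6623}{5692}\right) + 14055\right) = \left(-26488 + \sqrt{194}\right) \left(- \frac{2829572764301}{2431907526510} + 14055\right) = \left(-26488 + \sqrt{194}\right) \frac{34177630712333749}{2431907526510} = - \frac{5878552482521404828}{15791607315} + \frac{34177630712333749 \sqrt{194}}{2431907526510}$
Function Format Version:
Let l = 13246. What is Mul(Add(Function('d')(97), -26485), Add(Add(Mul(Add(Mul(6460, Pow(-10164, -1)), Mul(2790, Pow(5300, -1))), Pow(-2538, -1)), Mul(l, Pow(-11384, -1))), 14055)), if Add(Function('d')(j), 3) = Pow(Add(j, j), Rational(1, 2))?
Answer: Add(Rational(-5878552482521404828, 15791607315), Mul(Rational(34177630712333749, 2431907526510), Pow(194, Rational(1, 2)))) ≈ -3.7206e+8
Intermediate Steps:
Function('d')(j) = Add(-3, Mul(Pow(2, Rational(1, 2)), Pow(j, Rational(1, 2)))) (Function('d')(j) = Add(-3, Pow(Add(j, j), Rational(1, 2))) = Add(-3, Pow(Mul(2, j), Rational(1, 2))) = Add(-3, Mul(Pow(2, Rational(1, 2)), Pow(j, Rational(1, 2)))))
Mul(Add(Function('d')(97), -26485), Add(Add(Mul(Add(Mul(6460, Pow(-10164, -1)), Mul(2790, Pow(5300, -1))), Pow(-2538, -1)), Mul(l, Pow(-11384, -1))), 14055)) = Mul(Add(Add(-3, Mul(Pow(2, Rational(1, 2)), Pow(97, Rational(1, 2)))), -26485), Add(Add(Mul(Add(Mul(6460, Pow(-10164, -1)), Mul(2790, Pow(5300, -1))), Pow(-2538, -1)), Mul(13246, Pow(-11384, -1))), 14055)) = Mul(Add(Add(-3, Pow(194, Rational(1, 2))), -26485), Add(Add(Mul(Add(Mul(6460, Rational(-1, 10164)), Mul(2790, Rational(1, 5300))), Rational(-1, 2538)), Mul(13246, Rational(-1, 11384))), 14055)) = Mul(Add(-26488, Pow(194, Rational(1, 2))), Add(Add(Mul(Add(Rational(-1615, 2541), Rational(279, 530)), Rational(-1, 2538)), Rational(-6623, 5692)), 14055)) = Mul(Add(-26488, Pow(194, Rational(1, 2))), Add(Add(Mul(Rational(-147011, 1346730), Rational(-1, 2538)), Rational(-6623, 5692)), 14055)) = Mul(Add(-26488, Pow(194, Rational(1, 2))), Add(Add(Rational(147011, 3418000740), Rational(-6623, 5692)), 14055)) = Mul(Add(-26488, Pow(194, Rational(1, 2))), Add(Rational(-2829572764301, 2431907526510), 14055)) = Mul(Add(-26488, Pow(194, Rational(1, 2))), Rational(34177630712333749, 2431907526510)) = Add(Rational(-5878552482521404828, 15791607315), Mul(Rational(34177630712333749, 2431907526510), Pow(194, Rational(1, 2))))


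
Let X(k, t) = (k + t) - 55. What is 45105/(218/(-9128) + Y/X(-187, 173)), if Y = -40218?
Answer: 1578254020/20394159 ≈ 77.388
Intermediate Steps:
X(k, t) = -55 + k + t
45105/(218/(-9128) + Y/X(-187, 173)) = 45105/(218/(-9128) - 40218/(-55 - 187 + 173)) = 45105/(218*(-1/9128) - 40218/(-69)) = 45105/(-109/4564 - 40218*(-1/69)) = 45105/(-109/4564 + 13406/23) = 45105/(61182477/104972) = 45105*(104972/61182477) = 1578254020/20394159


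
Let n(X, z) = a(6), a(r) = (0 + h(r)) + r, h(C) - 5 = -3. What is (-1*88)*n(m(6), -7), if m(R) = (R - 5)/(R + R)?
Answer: -704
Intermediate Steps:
h(C) = 2 (h(C) = 5 - 3 = 2)
m(R) = (-5 + R)/(2*R) (m(R) = (-5 + R)/((2*R)) = (-5 + R)*(1/(2*R)) = (-5 + R)/(2*R))
a(r) = 2 + r (a(r) = (0 + 2) + r = 2 + r)
n(X, z) = 8 (n(X, z) = 2 + 6 = 8)
(-1*88)*n(m(6), -7) = -1*88*8 = -88*8 = -704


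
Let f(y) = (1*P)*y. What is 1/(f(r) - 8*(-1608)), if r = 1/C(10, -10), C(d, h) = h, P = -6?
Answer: 5/64323 ≈ 7.7733e-5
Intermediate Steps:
r = -1/10 (r = 1/(-10) = -1/10 ≈ -0.10000)
f(y) = -6*y (f(y) = (1*(-6))*y = -6*y)
1/(f(r) - 8*(-1608)) = 1/(-6*(-1/10) - 8*(-1608)) = 1/(3/5 + 12864) = 1/(64323/5) = 5/64323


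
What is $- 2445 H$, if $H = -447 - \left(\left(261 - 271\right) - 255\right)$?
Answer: $444990$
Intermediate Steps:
$H = -182$ ($H = -447 - \left(-10 - 255\right) = -447 - -265 = -447 + 265 = -182$)
$- 2445 H = \left(-2445\right) \left(-182\right) = 444990$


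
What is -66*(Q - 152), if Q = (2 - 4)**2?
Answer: 9768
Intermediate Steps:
Q = 4 (Q = (-2)**2 = 4)
-66*(Q - 152) = -66*(4 - 152) = -66*(-148) = 9768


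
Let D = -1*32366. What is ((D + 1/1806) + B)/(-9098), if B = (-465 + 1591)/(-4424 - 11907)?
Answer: 136371127843/38333495004 ≈ 3.5575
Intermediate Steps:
B = -1126/16331 (B = 1126/(-16331) = 1126*(-1/16331) = -1126/16331 ≈ -0.068949)
D = -32366
((D + 1/1806) + B)/(-9098) = ((-32366 + 1/1806) - 1126/16331)/(-9098) = ((-32366 + 1/1806) - 1126/16331)*(-1/9098) = (-58452995/1806 - 1126/16331)*(-1/9098) = -136371127843/4213398*(-1/9098) = 136371127843/38333495004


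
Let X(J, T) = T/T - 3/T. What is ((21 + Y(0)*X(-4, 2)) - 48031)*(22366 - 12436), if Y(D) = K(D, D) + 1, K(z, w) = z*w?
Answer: -476744265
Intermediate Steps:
X(J, T) = 1 - 3/T
K(z, w) = w*z
Y(D) = 1 + D² (Y(D) = D*D + 1 = D² + 1 = 1 + D²)
((21 + Y(0)*X(-4, 2)) - 48031)*(22366 - 12436) = ((21 + (1 + 0²)*((-3 + 2)/2)) - 48031)*(22366 - 12436) = ((21 + (1 + 0)*((½)*(-1))) - 48031)*9930 = ((21 + 1*(-½)) - 48031)*9930 = ((21 - ½) - 48031)*9930 = (41/2 - 48031)*9930 = -96021/2*9930 = -476744265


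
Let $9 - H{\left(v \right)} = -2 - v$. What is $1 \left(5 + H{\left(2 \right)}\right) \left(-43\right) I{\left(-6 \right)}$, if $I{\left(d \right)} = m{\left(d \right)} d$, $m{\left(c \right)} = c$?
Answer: $-27864$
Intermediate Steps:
$H{\left(v \right)} = 11 + v$ ($H{\left(v \right)} = 9 - \left(-2 - v\right) = 9 + \left(2 + v\right) = 11 + v$)
$I{\left(d \right)} = d^{2}$ ($I{\left(d \right)} = d d = d^{2}$)
$1 \left(5 + H{\left(2 \right)}\right) \left(-43\right) I{\left(-6 \right)} = 1 \left(5 + \left(11 + 2\right)\right) \left(-43\right) \left(-6\right)^{2} = 1 \left(5 + 13\right) \left(-43\right) 36 = 1 \cdot 18 \left(-43\right) 36 = 18 \left(-43\right) 36 = \left(-774\right) 36 = -27864$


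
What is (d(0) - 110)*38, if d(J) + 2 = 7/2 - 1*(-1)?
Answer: -4085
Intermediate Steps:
d(J) = 5/2 (d(J) = -2 + (7/2 - 1*(-1)) = -2 + (7*(1/2) + 1) = -2 + (7/2 + 1) = -2 + 9/2 = 5/2)
(d(0) - 110)*38 = (5/2 - 110)*38 = -215/2*38 = -4085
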